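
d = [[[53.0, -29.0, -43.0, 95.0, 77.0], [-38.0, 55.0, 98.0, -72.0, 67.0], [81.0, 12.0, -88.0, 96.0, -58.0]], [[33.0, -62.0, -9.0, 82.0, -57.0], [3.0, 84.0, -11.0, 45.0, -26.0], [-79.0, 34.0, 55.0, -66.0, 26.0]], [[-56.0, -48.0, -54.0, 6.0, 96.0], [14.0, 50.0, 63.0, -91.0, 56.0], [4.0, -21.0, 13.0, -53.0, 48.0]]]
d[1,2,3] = -66.0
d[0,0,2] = -43.0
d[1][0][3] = 82.0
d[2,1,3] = -91.0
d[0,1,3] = -72.0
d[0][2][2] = -88.0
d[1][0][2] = -9.0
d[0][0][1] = -29.0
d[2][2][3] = -53.0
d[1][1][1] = 84.0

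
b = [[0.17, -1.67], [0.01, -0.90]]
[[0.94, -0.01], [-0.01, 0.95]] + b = [[1.11, -1.68],[0.0, 0.05]]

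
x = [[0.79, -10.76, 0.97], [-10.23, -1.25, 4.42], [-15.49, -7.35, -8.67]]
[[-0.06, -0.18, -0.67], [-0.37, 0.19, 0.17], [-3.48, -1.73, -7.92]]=x@[[0.11, 0.03, 0.18], [0.03, 0.03, 0.12], [0.18, 0.12, 0.49]]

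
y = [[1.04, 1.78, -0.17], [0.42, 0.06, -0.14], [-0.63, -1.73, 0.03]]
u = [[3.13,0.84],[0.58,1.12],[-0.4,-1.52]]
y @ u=[[4.36, 3.13], [1.41, 0.63], [-2.99, -2.51]]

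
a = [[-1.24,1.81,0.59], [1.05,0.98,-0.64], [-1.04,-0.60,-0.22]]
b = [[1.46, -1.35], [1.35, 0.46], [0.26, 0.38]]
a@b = [[0.79, 2.73], [2.69, -1.21], [-2.39, 1.04]]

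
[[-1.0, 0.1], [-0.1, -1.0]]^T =[[-1.00, -0.1], [0.10, -1.0]]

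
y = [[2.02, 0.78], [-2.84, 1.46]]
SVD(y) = [[-0.49, 0.87], [0.87, 0.49]] @ diag([3.5780969988903095, 1.4433370592249615]) @ [[-0.97, 0.25], [0.25, 0.97]]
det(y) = 5.16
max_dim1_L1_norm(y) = 4.3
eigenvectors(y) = [[-0.09-0.46j, -0.09+0.46j], [0.89+0.00j, 0.89-0.00j]]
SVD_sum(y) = [[1.71, -0.44], [-3.02, 0.77]] + [[0.31, 1.22], [0.18, 0.69]]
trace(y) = 3.48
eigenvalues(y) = [(1.74+1.46j), (1.74-1.46j)]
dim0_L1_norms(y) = [4.86, 2.24]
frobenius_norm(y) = 3.86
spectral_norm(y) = 3.58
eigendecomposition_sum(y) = [[1.01+0.56j,(0.39-0.46j)], [-1.42+1.69j,(0.73+0.9j)]] + [[(1.01-0.56j), (0.39+0.46j)], [-1.42-1.69j, (0.73-0.9j)]]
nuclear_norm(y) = 5.02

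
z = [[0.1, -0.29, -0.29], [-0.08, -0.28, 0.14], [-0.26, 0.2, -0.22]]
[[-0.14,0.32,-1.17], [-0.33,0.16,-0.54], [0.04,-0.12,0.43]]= z@[[0.67, 0.13, -0.59], [0.88, -0.76, 2.67], [-0.18, -0.31, 1.17]]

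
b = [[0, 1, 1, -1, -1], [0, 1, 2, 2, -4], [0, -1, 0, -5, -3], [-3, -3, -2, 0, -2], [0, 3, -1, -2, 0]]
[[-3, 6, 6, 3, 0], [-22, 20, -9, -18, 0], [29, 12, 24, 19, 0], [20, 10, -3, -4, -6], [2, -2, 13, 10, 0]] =b @[[0, -2, 0, 0, 2], [-4, 0, 1, 0, 0], [-4, 2, 0, 0, 0], [-5, 0, -5, -5, 0], [0, -4, 0, 2, 0]]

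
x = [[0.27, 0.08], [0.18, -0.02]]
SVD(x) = [[-0.85, -0.53], [-0.53, 0.85]] @ diag([0.329372541119867, 0.06011430076314188]) @ [[-0.98,-0.17], [0.17,-0.98]]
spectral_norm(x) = 0.33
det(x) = -0.02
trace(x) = 0.25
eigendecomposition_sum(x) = [[0.28, 0.07], [0.15, 0.04]] + [[-0.01,0.01], [0.03,-0.06]]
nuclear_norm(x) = 0.39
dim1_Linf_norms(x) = [0.27, 0.18]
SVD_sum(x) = [[0.28, 0.05], [0.17, 0.03]] + [[-0.01, 0.03], [0.01, -0.05]]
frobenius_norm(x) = 0.33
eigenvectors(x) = [[0.88, -0.23],[0.48, 0.97]]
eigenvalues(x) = [0.31, -0.06]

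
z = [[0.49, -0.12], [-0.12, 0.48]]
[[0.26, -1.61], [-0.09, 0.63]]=z @ [[0.51, -3.16], [-0.06, 0.52]]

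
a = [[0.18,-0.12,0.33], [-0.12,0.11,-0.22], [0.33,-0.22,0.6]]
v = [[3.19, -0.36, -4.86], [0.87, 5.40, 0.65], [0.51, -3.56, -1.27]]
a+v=[[3.37,-0.48,-4.53], [0.75,5.51,0.43], [0.84,-3.78,-0.67]]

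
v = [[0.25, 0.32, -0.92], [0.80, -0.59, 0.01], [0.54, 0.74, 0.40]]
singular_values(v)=[1.01, 1.0, 0.99]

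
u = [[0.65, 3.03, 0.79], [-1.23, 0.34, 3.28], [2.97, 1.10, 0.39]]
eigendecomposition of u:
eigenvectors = [[0.27+0.49j, (0.27-0.49j), (0.6+0j)], [-0.66+0.00j, -0.66-0.00j, (0.43+0j)], [(0.41-0.3j), (0.41+0.3j), (0.67+0j)]]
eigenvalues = [(-1.18+2.41j), (-1.18-2.41j), (3.74+0j)]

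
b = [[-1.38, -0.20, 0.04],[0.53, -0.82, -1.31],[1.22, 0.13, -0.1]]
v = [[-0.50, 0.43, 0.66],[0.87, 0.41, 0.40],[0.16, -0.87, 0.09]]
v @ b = [[1.72, -0.17, -0.65], [-0.50, -0.46, -0.54], [-0.57, 0.69, 1.14]]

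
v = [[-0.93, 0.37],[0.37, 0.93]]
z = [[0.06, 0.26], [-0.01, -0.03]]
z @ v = [[0.04,  0.26],[-0.00,  -0.03]]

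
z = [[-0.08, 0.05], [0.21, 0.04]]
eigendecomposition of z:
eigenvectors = [[-0.65, -0.27], [0.76, -0.96]]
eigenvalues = [-0.14, 0.1]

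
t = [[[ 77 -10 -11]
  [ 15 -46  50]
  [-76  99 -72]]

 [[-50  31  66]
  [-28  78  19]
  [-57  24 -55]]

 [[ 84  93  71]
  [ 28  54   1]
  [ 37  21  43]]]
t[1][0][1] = 31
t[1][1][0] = -28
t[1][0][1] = 31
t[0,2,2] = -72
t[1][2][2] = -55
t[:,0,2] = [-11, 66, 71]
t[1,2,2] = -55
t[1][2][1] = 24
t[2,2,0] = 37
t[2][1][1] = 54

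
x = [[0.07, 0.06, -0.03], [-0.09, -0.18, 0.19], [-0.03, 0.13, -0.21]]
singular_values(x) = [0.37, 0.11, 0.0]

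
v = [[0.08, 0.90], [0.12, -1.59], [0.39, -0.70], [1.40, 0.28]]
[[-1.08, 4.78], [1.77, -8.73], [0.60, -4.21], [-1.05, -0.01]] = v@[[-0.52, -1.09], [-1.15, 5.41]]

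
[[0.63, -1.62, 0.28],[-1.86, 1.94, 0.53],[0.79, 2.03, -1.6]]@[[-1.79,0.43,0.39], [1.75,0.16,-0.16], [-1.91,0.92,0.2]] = [[-4.50, 0.27, 0.56], [5.71, -0.00, -0.93], [5.19, -0.81, -0.34]]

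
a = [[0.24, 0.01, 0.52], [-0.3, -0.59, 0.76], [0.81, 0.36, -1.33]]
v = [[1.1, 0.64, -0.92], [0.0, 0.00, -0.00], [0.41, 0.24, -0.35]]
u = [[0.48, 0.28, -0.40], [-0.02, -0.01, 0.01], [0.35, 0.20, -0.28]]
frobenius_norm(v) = 1.68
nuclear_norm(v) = 1.68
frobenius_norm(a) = 1.97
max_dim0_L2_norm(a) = 1.62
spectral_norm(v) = 1.68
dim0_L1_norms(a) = [1.35, 0.96, 2.61]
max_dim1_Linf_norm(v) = 1.1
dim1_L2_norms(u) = [0.68, 0.02, 0.49]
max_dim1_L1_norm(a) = 2.5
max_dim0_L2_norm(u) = 0.59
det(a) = 0.32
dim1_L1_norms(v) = [2.66, 0.0, 1.0]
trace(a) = -1.68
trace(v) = 0.75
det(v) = 0.00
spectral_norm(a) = 1.88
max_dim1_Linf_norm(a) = 1.33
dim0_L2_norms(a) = [0.9, 0.69, 1.62]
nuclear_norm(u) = 0.85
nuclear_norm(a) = 2.71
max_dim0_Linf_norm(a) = 1.33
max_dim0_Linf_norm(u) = 0.48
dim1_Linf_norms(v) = [1.1, 0.0, 0.41]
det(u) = -0.00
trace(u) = 0.19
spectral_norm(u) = 0.84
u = a @ v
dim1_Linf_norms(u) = [0.48, 0.02, 0.35]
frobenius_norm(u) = 0.84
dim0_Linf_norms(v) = [1.1, 0.64, 0.92]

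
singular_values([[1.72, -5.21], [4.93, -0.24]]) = [6.11, 4.13]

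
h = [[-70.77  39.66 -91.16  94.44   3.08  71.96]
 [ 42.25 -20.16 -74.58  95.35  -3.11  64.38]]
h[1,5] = 64.38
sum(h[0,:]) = 47.209999999999994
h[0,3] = 94.44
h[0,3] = 94.44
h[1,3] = 95.35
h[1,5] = 64.38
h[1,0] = 42.25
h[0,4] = 3.08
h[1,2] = -74.58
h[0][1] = 39.66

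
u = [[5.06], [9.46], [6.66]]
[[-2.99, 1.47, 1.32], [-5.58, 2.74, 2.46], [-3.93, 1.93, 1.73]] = u @ [[-0.59,0.29,0.26]]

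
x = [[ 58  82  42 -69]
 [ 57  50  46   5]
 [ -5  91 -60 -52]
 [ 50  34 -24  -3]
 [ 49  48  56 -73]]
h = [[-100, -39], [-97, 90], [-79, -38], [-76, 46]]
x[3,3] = -3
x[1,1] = 50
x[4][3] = -73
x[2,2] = -60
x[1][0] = 57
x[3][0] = 50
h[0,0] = -100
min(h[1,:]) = -97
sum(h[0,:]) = -139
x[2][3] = -52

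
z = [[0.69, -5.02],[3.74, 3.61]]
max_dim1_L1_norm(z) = 7.35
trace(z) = 4.30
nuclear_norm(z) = 9.76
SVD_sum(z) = [[-1.54,-4.20], [1.61,4.39]] + [[2.23, -0.82], [2.13, -0.78]]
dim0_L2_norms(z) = [3.8, 6.18]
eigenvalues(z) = [(2.15+4.08j), (2.15-4.08j)]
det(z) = 21.27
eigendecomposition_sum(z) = [[(0.34+2.42j), (-2.51+1.32j)], [1.87-0.99j, 1.81+1.66j]] + [[0.34-2.42j, (-2.51-1.32j)], [(1.87+0.99j), (1.81-1.66j)]]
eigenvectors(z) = [[0.76+0.00j, 0.76-0.00j], [(-0.22-0.62j), -0.22+0.62j]]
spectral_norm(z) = 6.47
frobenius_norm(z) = 7.26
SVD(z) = [[-0.69, 0.72],[0.72, 0.69]] @ diag([6.473345670944188, 3.2851173227859203]) @ [[0.34, 0.94], [0.94, -0.34]]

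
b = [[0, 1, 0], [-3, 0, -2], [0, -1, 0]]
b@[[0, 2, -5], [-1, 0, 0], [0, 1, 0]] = [[-1, 0, 0], [0, -8, 15], [1, 0, 0]]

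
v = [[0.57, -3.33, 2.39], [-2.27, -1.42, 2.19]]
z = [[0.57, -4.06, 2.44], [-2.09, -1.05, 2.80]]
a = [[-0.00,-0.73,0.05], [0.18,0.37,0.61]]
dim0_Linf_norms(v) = [2.27, 3.33, 2.39]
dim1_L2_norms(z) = [4.77, 3.65]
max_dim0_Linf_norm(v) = 3.33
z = v + a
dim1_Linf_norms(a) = [0.73, 0.61]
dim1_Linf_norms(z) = [4.06, 2.8]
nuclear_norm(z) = 8.04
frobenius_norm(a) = 1.04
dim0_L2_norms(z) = [2.17, 4.19, 3.71]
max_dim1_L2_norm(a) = 0.74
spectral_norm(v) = 4.86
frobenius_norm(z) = 6.01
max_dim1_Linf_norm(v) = 3.33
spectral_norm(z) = 5.39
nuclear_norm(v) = 7.20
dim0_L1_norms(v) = [2.84, 4.75, 4.58]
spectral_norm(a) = 0.88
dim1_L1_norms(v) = [6.29, 5.88]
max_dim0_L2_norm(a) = 0.82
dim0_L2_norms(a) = [0.18, 0.82, 0.61]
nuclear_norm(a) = 1.43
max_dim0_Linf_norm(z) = 4.06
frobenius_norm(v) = 5.39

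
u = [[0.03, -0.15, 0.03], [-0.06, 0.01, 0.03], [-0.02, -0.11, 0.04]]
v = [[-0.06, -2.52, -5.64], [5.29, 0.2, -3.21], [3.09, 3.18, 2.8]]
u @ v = [[-0.70, -0.01, 0.40], [0.15, 0.25, 0.39], [-0.46, 0.16, 0.58]]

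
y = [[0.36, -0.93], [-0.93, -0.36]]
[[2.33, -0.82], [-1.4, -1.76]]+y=[[2.69, -1.75],[-2.33, -2.12]]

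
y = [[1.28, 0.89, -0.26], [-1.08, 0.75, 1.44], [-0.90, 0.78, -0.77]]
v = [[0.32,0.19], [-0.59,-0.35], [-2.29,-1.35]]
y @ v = [[0.48, 0.28], [-4.09, -2.41], [1.02, 0.60]]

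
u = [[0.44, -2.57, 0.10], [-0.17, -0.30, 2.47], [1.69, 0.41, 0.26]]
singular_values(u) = [2.74, 2.36, 1.74]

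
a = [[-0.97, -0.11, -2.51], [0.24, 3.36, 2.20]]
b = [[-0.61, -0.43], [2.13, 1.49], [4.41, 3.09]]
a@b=[[-10.71, -7.50], [16.71, 11.7]]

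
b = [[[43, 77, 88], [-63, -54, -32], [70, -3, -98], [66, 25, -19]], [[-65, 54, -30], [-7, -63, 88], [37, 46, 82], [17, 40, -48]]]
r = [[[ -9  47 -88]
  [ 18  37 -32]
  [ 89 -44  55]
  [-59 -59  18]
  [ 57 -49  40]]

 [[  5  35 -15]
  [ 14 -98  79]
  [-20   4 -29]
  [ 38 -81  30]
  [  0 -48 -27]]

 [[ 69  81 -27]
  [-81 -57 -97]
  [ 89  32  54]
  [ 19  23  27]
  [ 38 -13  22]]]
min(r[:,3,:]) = -81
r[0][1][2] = -32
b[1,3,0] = 17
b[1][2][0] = 37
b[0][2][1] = -3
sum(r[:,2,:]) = 230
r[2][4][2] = 22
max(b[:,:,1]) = 77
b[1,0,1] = 54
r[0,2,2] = 55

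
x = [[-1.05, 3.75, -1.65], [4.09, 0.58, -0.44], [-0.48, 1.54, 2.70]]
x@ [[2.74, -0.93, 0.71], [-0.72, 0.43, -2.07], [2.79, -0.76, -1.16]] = [[-10.18, 3.84, -6.59],[9.56, -3.22, 2.21],[5.11, -0.94, -6.66]]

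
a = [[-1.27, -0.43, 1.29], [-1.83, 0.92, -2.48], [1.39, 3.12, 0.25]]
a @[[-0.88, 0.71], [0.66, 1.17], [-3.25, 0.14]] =[[-3.36, -1.22], [10.28, -0.57], [0.02, 4.67]]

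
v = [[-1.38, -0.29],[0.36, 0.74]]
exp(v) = [[0.22, -0.25], [0.31, 2.04]]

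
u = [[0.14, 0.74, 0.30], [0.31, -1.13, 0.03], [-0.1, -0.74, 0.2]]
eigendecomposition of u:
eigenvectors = [[-0.48+0.00j, (0.71+0j), (0.71-0j)], [0.80+0.00j, 0.15-0.02j, 0.15+0.02j], [0.36+0.00j, -0.10+0.67j, (-0.1-0.67j)]]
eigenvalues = [(-1.3+0j), (0.26+0.27j), (0.26-0.27j)]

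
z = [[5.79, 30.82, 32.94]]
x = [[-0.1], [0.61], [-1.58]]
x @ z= [[-0.58,-3.08,-3.29], [3.53,18.80,20.09], [-9.15,-48.7,-52.05]]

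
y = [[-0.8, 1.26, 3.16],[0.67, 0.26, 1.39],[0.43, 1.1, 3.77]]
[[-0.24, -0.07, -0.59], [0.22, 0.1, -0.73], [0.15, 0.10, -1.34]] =y @ [[0.29, 0.06, -0.36], [-0.08, -0.24, 0.36], [0.03, 0.09, -0.42]]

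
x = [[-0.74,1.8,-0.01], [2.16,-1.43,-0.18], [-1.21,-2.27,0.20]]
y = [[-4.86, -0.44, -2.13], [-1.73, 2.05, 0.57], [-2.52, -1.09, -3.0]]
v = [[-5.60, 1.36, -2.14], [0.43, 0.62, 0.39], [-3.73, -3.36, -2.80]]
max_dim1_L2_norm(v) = 6.15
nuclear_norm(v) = 11.28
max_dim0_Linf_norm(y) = 4.86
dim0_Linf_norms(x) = [2.16, 2.27, 0.2]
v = y + x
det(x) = 0.19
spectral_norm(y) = 6.58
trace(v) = -7.78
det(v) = 0.19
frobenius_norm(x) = 4.15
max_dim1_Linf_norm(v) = 5.6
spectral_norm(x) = 3.33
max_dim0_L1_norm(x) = 5.5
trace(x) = -1.97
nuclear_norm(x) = 5.82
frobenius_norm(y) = 7.24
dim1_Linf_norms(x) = [1.8, 2.16, 2.27]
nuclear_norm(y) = 10.27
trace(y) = -5.81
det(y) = 14.76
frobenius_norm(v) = 8.46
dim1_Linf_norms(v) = [5.6, 0.62, 3.73]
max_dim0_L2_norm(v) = 6.74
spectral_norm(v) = 7.63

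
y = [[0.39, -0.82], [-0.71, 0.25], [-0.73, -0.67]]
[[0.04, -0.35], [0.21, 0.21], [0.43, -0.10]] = y @ [[-0.38, -0.17], [-0.23, 0.34]]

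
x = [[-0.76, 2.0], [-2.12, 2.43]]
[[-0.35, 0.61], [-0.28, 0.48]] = x @ [[-0.12, 0.22],  [-0.22, 0.39]]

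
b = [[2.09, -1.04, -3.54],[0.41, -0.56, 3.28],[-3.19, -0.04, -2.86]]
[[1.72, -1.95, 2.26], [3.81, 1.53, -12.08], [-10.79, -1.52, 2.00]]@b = [[-4.41, -0.79, -18.95],[47.13, -4.34, 26.08],[-29.55, 11.99, 27.49]]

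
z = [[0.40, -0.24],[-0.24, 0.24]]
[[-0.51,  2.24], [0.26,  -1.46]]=z@[[-1.57,4.87],[-0.49,-1.2]]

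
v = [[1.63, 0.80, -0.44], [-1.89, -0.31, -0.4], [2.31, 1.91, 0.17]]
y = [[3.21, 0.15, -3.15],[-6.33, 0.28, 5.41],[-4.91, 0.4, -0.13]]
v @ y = [[2.33, 0.29, -0.75], [-2.14, -0.53, 4.33], [-5.51, 0.95, 3.03]]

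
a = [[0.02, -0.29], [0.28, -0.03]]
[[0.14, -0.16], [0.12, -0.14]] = a@ [[0.39, -0.44], [-0.44, 0.51]]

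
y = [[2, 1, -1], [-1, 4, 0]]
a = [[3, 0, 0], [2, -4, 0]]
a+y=[[5, 1, -1], [1, 0, 0]]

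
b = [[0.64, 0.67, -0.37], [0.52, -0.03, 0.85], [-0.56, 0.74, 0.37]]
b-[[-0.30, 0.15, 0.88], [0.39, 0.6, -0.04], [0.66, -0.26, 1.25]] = [[0.94, 0.52, -1.25], [0.13, -0.63, 0.89], [-1.22, 1.00, -0.88]]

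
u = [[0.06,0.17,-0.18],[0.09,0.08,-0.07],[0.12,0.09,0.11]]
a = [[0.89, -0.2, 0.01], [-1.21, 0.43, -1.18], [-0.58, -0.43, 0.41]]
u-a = [[-0.83,0.37,-0.19], [1.30,-0.35,1.11], [0.7,0.52,-0.3]]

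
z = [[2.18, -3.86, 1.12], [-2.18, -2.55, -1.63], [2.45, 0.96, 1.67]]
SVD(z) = [[-0.4, 0.89, -0.22], [-0.76, -0.18, 0.62], [0.51, 0.42, 0.75]] @ diag([4.760457512586546, 4.676451956215961, 0.006432111802399004]) @ [[0.43, 0.83, 0.35],  [0.72, -0.55, 0.43],  [0.55, 0.07, -0.84]]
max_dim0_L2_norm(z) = 4.72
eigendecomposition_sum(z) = [[2.89, -1.31, 1.78], [-1.31, 0.59, -0.81], [1.94, -0.88, 1.20]] + [[-0.00, 0.0, 0.01], [-0.0, 0.00, 0.0], [0.0, -0.01, -0.01]] + [[-0.71, -2.56, -0.67],[-0.87, -3.14, -0.82],[0.51, 1.84, 0.48]]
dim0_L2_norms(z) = [3.94, 4.72, 2.59]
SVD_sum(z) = [[-0.81, -1.57, -0.66],[-1.56, -3.02, -1.26],[1.05, 2.03, 0.85]] + [[2.99,-2.29,1.77], [-0.62,0.47,-0.37], [1.4,-1.07,0.83]] + [[-0.0, -0.0, 0.0], [0.0, 0.0, -0.0], [0.0, 0.00, -0.0]]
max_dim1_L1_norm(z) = 7.16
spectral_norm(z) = 4.76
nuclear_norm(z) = 9.44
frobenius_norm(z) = 6.67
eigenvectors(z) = [[-0.78, 0.55, 0.57], [0.35, 0.07, 0.71], [-0.52, -0.84, -0.41]]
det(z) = 0.14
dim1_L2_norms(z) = [4.57, 3.73, 3.12]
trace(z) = 1.30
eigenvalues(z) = [4.68, -0.01, -3.37]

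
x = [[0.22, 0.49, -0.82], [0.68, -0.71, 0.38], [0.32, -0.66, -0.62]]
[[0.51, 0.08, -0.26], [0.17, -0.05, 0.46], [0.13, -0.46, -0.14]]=x @ [[0.75, 0.32, 0.44], [0.36, 0.55, 0.01], [-0.21, 0.32, 0.44]]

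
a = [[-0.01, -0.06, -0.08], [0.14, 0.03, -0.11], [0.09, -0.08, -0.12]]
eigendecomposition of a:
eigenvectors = [[(0.51+0.38j), (0.51-0.38j), 0.19+0.00j], [(0.24-0.29j), (0.24+0.29j), (-0.86+0j)], [(0.67+0j), (0.67-0j), 0.48+0.00j]]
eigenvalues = [(-0.08+0.09j), (-0.08-0.09j), (0.06+0j)]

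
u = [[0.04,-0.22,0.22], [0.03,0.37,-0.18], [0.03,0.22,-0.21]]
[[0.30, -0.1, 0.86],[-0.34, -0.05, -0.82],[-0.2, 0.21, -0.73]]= u @ [[1.37,1.93,1.54], [-0.95,-1.32,-1.10], [0.17,-2.12,2.53]]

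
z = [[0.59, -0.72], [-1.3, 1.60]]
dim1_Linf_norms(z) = [0.72, 1.6]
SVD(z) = [[-0.41, 0.91], [0.91, 0.41]] @ diag([2.261965404558313, 0.0035367472835251736]) @ [[-0.63,  0.78],[0.78,  0.63]]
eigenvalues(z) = [0.0, 2.19]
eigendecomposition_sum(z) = [[0.0, 0.0],[0.00, 0.00]] + [[0.59, -0.72], [-1.3, 1.6]]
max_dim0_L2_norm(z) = 1.75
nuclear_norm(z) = 2.27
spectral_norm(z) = 2.26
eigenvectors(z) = [[-0.78, 0.41],[-0.63, -0.91]]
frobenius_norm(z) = 2.26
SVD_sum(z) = [[0.59, -0.72], [-1.3, 1.6]] + [[0.0, 0.0], [0.00, 0.00]]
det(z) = 0.01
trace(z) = 2.19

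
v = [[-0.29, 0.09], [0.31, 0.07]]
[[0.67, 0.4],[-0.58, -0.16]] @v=[[-0.07, 0.09],  [0.12, -0.06]]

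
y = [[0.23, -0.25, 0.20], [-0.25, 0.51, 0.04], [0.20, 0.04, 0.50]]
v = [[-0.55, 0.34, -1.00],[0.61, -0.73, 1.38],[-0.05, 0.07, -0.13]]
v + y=[[-0.32, 0.09, -0.80],[0.36, -0.22, 1.42],[0.15, 0.11, 0.37]]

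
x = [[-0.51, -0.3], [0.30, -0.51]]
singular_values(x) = [0.59, 0.59]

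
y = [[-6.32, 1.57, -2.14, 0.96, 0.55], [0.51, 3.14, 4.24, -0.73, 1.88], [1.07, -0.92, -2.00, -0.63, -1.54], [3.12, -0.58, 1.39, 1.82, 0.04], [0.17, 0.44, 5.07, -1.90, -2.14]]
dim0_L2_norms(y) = [7.15, 3.7, 7.36, 2.96, 3.28]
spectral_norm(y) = 8.56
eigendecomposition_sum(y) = [[(-6.69+0j),(0.86-0j),(-3.53-0j),(0.4+0j),-0.88+0.00j], [-0.09+0.00j,0.01-0.00j,-0.05-0.00j,(0.01+0j),(-0.01+0j)], [(1.8-0j),(-0.23+0j),(0.95+0j),(-0.11-0j),(0.24-0j)], [(2.35-0j),(-0.3+0j),1.24+0.00j,(-0.14-0j),0.31-0.00j], [-0.90+0.00j,(0.12-0j),-0.48-0.00j,0.05+0.00j,-0.12+0.00j]] + [[(0.12-0.37j), (0.07-0.11j), 0.42-1.47j, (0.3+0.12j), (0.68+0.16j)], [0.24-0.42j, 0.11-0.12j, 0.85-1.68j, 0.33+0.21j, (0.79+0.36j)], [-0.35+0.46j, -0.15+0.12j, (-1.3+1.83j), -0.35-0.31j, -0.87-0.56j], [(0.01+0.07j), (-0+0.02j), (0.04+0.27j), (-0.06+0j), (-0.12+0.02j)], [0.71+0.63j, 0.18+0.26j, (2.86+2.31j), -0.54+0.55j, (-1.01+1.37j)]] + [[0.12+0.37j, 0.07+0.11j, (0.42+1.47j), (0.3-0.12j), (0.68-0.16j)], [0.24+0.42j, 0.11+0.12j, (0.85+1.68j), (0.33-0.21j), 0.79-0.36j], [(-0.35-0.46j), -0.15-0.12j, -1.30-1.83j, (-0.35+0.31j), -0.87+0.56j], [(0.01-0.07j), (-0-0.02j), 0.04-0.27j, (-0.06-0j), (-0.12-0.02j)], [0.71-0.63j, (0.18-0.26j), (2.86-2.31j), -0.54-0.55j, (-1.01-1.37j)]] + [[0.33-0.00j, 0.11+0.00j, (0.23+0j), 0.76+0.00j, (0.01+0j)], [(1.25-0j), (0.42+0j), (0.88+0j), (2.93+0j), 0.06+0.00j], [-0.17+0.00j, -0.06-0.00j, (-0.12-0j), (-0.39-0j), -0.01-0.00j], [0.55-0.00j, 0.18+0.00j, 0.39+0.00j, 1.29+0.00j, (0.03+0j)], [(-0.32+0j), -0.11-0.00j, -0.23-0.00j, -0.75-0.00j, (-0.01-0j)]] + [[(-0.21-0j), (0.46+0j), 0.32+0.00j, (-0.8+0j), 0.05+0.00j], [-1.13-0.00j, (2.49+0j), (1.7+0j), (-4.33+0j), (0.25+0j)], [0.15+0.00j, -0.33-0.00j, (-0.23-0j), (0.58-0j), (-0.03-0j)], [0.21+0.00j, -0.45-0.00j, -0.31-0.00j, (0.79-0j), -0.05-0.00j], [(-0.03-0j), (0.07+0j), (0.05+0j), (-0.12+0j), (0.01+0j)]]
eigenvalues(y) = [(-5.99+0j), (-2.13+2.7j), (-2.13-2.7j), (1.9+0j), (2.85+0j)]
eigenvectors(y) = [[0.91+0.00j, (-0.12-0.28j), -0.12+0.28j, 0.22+0.00j, (-0.18+0j)], [(0.01+0j), (-0.08-0.37j), (-0.08+0.37j), 0.86+0.00j, (-0.96+0j)], [-0.24+0.00j, (0.03+0.45j), 0.03-0.45j, (-0.12+0j), (0.13+0j)], [(-0.32+0j), (0.04+0.04j), (0.04-0.04j), (0.38+0j), 0.17+0.00j], [0.12+0.00j, (0.74+0j), 0.74-0.00j, -0.22+0.00j, (-0.03+0j)]]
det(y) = -384.13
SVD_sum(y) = [[-3.67, -0.27, -4.32, 0.87, 0.35], [2.33, 0.17, 2.74, -0.55, -0.22], [-0.43, -0.03, -0.51, 0.10, 0.04], [1.74, 0.13, 2.05, -0.41, -0.17], [2.78, 0.2, 3.27, -0.66, -0.27]] + [[-2.54, 1.89, 1.99, -0.51, 0.60], [-2.54, 1.88, 1.98, -0.51, 0.6], [1.57, -1.17, -1.23, 0.32, -0.37], [1.25, -0.93, -0.98, 0.25, -0.3], [-1.77, 1.31, 1.38, -0.36, 0.42]] + [[-0.02, -0.03, 0.01, -0.04, -0.06], [0.5, 0.63, -0.16, 0.91, 1.45], [-0.35, -0.44, 0.11, -0.64, -1.02], [0.37, 0.47, -0.12, 0.67, 1.08], [-0.73, -0.92, 0.24, -1.33, -2.14]] + [[-0.14, -0.23, 0.24, 0.58, -0.19], [0.16, 0.25, -0.26, -0.64, 0.21], [0.14, 0.23, -0.24, -0.58, 0.19], [-0.31, -0.48, 0.50, 1.23, -0.40], [-0.11, -0.17, 0.18, 0.44, -0.14]] + [[0.05, 0.2, -0.06, 0.07, -0.15], [0.06, 0.21, -0.06, 0.07, -0.16], [0.13, 0.49, -0.14, 0.16, -0.38], [0.06, 0.24, -0.07, 0.08, -0.18], [0.01, 0.02, -0.01, 0.01, -0.02]]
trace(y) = -5.50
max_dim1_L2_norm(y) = 6.94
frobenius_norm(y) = 11.77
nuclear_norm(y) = 22.06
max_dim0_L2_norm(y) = 7.36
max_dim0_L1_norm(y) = 14.84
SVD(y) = [[-0.67, -0.57, 0.02, -0.35, 0.33], [0.43, -0.57, -0.49, 0.38, 0.33], [-0.08, 0.35, 0.34, 0.35, 0.80], [0.32, 0.28, -0.36, -0.74, 0.38], [0.51, -0.39, 0.72, -0.27, 0.03]] @ diag([8.556724225085732, 6.73370756270944, 3.8932981757726086, 2.035566618915126, 0.8412198584345585]) @ [[0.64, 0.05, 0.75, -0.15, -0.06], [0.67, -0.49, -0.52, 0.13, -0.16], [-0.26, -0.33, 0.09, -0.48, -0.77], [0.2, 0.32, -0.34, -0.82, 0.26], [0.2, 0.74, -0.21, 0.24, -0.56]]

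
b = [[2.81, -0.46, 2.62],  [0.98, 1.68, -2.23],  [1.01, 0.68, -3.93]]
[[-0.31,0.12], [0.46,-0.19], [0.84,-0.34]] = b @[[0.07, -0.03],[-0.03, 0.01],[-0.2, 0.08]]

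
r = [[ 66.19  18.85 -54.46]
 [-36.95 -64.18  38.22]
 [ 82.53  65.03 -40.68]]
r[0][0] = 66.19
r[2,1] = 65.03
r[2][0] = 82.53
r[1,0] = -36.95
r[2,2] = -40.68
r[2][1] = 65.03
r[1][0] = -36.95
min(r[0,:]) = -54.46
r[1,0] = -36.95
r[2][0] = 82.53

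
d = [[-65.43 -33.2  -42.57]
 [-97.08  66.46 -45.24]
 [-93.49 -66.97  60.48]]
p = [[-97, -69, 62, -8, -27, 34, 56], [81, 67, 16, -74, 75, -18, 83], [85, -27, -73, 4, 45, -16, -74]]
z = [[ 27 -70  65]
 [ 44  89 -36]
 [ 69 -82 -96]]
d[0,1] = -33.2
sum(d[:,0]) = -256.0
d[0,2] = -42.57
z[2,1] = -82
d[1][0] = -97.08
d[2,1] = -66.97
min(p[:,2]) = -73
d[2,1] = -66.97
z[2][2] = -96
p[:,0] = [-97, 81, 85]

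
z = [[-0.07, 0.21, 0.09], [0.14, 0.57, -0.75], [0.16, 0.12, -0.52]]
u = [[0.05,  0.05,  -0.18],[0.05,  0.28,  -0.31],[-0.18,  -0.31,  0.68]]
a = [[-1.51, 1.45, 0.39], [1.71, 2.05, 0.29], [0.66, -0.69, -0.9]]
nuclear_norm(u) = 1.02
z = a @ u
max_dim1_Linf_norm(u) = 0.68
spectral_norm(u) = 0.89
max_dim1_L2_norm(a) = 2.69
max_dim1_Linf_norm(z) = 0.75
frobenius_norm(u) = 0.90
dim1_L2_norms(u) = [0.19, 0.42, 0.77]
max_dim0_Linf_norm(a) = 2.05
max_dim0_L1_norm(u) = 1.17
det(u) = -0.00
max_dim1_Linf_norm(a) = 2.05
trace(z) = -0.02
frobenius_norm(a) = 3.67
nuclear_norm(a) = 5.72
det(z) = -0.00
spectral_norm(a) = 2.74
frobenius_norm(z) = 1.13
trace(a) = -0.36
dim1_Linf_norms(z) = [0.21, 0.75, 0.52]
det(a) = 4.01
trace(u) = 1.01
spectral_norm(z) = 1.08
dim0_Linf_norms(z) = [0.16, 0.57, 0.75]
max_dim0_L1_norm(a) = 4.19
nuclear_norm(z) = 1.41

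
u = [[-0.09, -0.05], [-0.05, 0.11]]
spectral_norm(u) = 0.12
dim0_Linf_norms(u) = [0.09, 0.11]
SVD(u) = [[-0.23,0.97], [0.97,0.23]] @ diag([0.12180339887498948, 0.10180339887498949]) @ [[-0.23, 0.97], [-0.97, -0.23]]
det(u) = -0.01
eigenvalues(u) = [-0.1, 0.12]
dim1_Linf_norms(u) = [0.09, 0.11]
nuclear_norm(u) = 0.22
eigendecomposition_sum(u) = [[-0.1, -0.02], [-0.02, -0.01]] + [[0.01, -0.03], [-0.03, 0.12]]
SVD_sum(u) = [[0.01, -0.03], [-0.03, 0.12]] + [[-0.10, -0.02], [-0.02, -0.01]]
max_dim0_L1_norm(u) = 0.16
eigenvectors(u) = [[-0.97, 0.23], [-0.23, -0.97]]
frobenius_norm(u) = 0.16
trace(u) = 0.02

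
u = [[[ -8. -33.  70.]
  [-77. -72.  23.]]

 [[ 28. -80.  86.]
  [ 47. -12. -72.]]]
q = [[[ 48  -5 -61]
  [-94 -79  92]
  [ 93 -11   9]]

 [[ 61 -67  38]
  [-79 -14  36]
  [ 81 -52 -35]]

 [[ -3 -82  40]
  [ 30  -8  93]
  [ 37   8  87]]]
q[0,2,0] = 93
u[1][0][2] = 86.0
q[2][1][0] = 30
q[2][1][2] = 93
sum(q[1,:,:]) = -31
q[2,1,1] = -8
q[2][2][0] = 37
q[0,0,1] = -5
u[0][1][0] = -77.0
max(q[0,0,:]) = 48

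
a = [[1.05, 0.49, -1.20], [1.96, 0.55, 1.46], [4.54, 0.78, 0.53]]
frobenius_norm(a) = 5.53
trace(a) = 2.13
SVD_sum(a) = [[0.87, 0.18, 0.15], [2.17, 0.44, 0.38], [4.47, 0.90, 0.79]] + [[0.22, 0.12, -1.37], [-0.17, -0.1, 1.06], [0.04, 0.02, -0.25]] + [[-0.04, 0.19, 0.01], [-0.04, 0.21, 0.01], [0.03, -0.14, -0.01]]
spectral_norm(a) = 5.22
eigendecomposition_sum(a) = [[(0.66+1.12j), 0.34+0.12j, -0.65+0.11j],[(0.09-2.27j), -0.39-0.51j, 1.06+0.45j],[(1.93-1.55j), (0.14-0.68j), (0.39+1.2j)]] + [[(0.66-1.12j), (0.34-0.12j), (-0.65-0.11j)], [0.09+2.27j, -0.39+0.51j, (1.06-0.45j)], [(1.93+1.55j), 0.14+0.68j, 0.39-1.20j]] + [[(-0.26-0j), -0.20+0.00j, (0.1-0j)], [(1.77+0j), (1.33-0j), (-0.67+0j)], [0.67+0.00j, (0.5-0j), -0.25+0.00j]]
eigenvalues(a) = [(0.66+1.81j), (0.66-1.81j), (0.81+0j)]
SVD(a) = [[-0.17, 0.78, -0.6],[-0.43, -0.61, -0.67],[-0.89, 0.14, 0.44]] @ diag([5.224217100581812, 1.7781126439052684, 0.32414674388739384]) @ [[-0.97,  -0.19,  -0.17], [0.16,  0.09,  -0.98], [0.21,  -0.98,  -0.06]]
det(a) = 3.01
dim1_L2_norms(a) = [1.67, 2.51, 4.64]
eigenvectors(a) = [[-0.05+0.36j, -0.05-0.36j, (0.14+0j)], [0.41-0.47j, (0.41+0.47j), -0.93+0.00j], [0.69+0.00j, (0.69-0j), -0.35+0.00j]]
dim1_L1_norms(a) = [2.74, 3.97, 5.85]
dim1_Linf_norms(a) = [1.2, 1.96, 4.54]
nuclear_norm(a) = 7.33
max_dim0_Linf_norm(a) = 4.54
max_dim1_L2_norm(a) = 4.64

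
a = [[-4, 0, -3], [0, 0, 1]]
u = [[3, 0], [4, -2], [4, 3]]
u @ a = [[-12, 0, -9], [-16, 0, -14], [-16, 0, -9]]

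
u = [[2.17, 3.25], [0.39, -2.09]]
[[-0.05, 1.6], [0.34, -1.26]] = u@[[0.17, -0.13], [-0.13, 0.58]]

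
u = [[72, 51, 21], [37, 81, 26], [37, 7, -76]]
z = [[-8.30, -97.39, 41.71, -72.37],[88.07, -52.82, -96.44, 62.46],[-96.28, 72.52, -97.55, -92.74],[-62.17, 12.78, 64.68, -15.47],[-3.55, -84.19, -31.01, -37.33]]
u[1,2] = 26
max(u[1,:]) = 81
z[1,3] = 62.46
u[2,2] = -76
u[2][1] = 7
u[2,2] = -76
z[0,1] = -97.39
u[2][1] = 7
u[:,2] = [21, 26, -76]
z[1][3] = 62.46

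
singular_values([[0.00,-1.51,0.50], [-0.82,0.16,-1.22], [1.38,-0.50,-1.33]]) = [2.01, 1.78, 1.2]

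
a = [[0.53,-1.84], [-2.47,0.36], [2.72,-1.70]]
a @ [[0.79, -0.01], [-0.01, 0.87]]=[[0.44,-1.61],[-1.95,0.34],[2.17,-1.51]]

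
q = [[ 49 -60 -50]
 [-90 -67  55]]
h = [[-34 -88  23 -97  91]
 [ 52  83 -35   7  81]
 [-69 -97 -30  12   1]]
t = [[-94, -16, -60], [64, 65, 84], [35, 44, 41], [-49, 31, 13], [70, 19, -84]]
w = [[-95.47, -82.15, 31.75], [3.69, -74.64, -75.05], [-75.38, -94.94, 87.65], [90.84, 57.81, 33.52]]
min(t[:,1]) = -16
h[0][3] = -97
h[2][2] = -30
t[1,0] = 64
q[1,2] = 55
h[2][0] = -69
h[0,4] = 91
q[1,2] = 55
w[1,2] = -75.05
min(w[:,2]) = -75.05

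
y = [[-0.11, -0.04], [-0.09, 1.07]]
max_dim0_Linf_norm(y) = 1.07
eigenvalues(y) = [-0.11, 1.07]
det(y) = -0.12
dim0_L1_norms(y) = [0.2, 1.11]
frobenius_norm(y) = 1.08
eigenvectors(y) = [[-1.0,0.03], [-0.08,-1.0]]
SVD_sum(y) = [[0.0, -0.03], [-0.09, 1.07]] + [[-0.11, -0.01],[-0.0, -0.00]]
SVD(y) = [[-0.03,1.00], [1.0,0.03]] @ diag([1.0742203102183574, 0.1129191087211368]) @ [[-0.08, 1.0], [-1.0, -0.08]]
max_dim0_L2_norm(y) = 1.07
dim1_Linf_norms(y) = [0.11, 1.07]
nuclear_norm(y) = 1.19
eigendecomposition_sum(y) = [[-0.11, -0.0], [-0.01, -0.0]] + [[0.0, -0.04], [-0.08, 1.07]]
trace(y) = 0.96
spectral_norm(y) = 1.07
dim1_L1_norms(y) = [0.15, 1.16]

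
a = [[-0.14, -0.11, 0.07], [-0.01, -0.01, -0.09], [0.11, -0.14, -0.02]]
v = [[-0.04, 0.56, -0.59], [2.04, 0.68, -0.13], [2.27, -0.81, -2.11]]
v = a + [[0.1,0.67,-0.66],[2.05,0.69,-0.04],[2.16,-0.67,-2.09]]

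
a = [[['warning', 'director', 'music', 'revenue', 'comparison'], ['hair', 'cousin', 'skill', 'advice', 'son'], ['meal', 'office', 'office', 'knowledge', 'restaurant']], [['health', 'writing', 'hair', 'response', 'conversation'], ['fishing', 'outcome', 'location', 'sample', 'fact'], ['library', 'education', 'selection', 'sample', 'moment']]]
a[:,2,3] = ['knowledge', 'sample']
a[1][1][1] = 'outcome'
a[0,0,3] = 'revenue'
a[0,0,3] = 'revenue'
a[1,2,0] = 'library'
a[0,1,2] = 'skill'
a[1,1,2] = 'location'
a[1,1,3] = 'sample'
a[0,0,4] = 'comparison'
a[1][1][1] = 'outcome'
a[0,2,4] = 'restaurant'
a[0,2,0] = 'meal'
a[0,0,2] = 'music'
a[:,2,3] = ['knowledge', 'sample']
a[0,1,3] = 'advice'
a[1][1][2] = 'location'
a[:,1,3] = ['advice', 'sample']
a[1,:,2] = ['hair', 'location', 'selection']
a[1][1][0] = 'fishing'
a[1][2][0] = 'library'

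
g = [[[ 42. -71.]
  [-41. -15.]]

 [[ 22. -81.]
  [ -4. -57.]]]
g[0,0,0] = 42.0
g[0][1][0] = -41.0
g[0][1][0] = -41.0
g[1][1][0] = -4.0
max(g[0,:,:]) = 42.0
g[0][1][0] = -41.0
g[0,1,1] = -15.0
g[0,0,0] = 42.0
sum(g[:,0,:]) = -88.0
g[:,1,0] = [-41.0, -4.0]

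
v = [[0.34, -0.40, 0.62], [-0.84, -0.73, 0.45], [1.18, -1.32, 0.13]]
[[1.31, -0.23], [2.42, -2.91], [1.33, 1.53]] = v@[[-0.74, 2.23], [-1.52, 0.72], [1.53, -1.13]]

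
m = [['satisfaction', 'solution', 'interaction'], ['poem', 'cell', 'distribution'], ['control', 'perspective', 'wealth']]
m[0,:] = ['satisfaction', 'solution', 'interaction']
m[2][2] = 'wealth'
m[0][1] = 'solution'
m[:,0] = ['satisfaction', 'poem', 'control']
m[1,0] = 'poem'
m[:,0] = ['satisfaction', 'poem', 'control']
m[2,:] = ['control', 'perspective', 'wealth']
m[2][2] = 'wealth'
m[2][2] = 'wealth'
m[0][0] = 'satisfaction'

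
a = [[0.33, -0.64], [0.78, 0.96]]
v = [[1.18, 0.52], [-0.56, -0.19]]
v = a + [[0.85, 1.16], [-1.34, -1.15]]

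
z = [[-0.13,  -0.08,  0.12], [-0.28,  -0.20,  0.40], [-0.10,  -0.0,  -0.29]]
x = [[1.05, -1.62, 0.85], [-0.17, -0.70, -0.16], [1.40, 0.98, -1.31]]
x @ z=[[0.23,0.24,-0.77], [0.23,0.15,-0.25], [-0.33,-0.31,0.94]]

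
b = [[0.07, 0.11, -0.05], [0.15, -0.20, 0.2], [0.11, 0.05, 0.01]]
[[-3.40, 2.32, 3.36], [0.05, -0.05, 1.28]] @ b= [[0.48, -0.67, 0.67], [0.14, 0.08, 0.0]]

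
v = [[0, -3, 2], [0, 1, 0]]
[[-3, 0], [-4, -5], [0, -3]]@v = [[0, 9, -6], [0, 7, -8], [0, -3, 0]]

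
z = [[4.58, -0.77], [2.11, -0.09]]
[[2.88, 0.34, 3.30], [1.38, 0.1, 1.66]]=z @ [[0.66, 0.04, 0.81], [0.19, -0.2, 0.53]]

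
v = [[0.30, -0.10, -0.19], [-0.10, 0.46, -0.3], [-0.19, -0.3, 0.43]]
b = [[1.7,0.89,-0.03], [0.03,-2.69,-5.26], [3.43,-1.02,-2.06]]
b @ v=[[0.43, 0.25, -0.6], [1.28, 0.34, -1.46], [1.52, -0.19, -1.23]]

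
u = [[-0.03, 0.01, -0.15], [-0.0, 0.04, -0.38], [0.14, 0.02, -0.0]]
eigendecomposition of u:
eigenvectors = [[(-0.32-0.09j), (-0.32+0.09j), (-0.14+0j)], [(-0.86+0j), -0.86-0.00j, (0.99+0j)], [(-0.08+0.37j), (-0.08-0.37j), 0.10+0.00j]]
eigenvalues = [0.17j, -0.17j, 0j]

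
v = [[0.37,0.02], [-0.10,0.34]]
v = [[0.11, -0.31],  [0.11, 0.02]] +[[0.26, 0.33], [-0.21, 0.32]]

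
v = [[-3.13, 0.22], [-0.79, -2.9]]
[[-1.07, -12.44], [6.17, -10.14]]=v @ [[0.19,4.14], [-2.18,2.37]]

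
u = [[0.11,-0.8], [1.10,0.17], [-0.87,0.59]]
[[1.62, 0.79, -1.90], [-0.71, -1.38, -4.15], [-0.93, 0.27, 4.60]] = u @ [[-0.33, -1.08, -4.05], [-2.07, -1.14, 1.82]]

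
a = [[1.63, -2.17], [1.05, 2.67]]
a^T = [[1.63, 1.05], [-2.17, 2.67]]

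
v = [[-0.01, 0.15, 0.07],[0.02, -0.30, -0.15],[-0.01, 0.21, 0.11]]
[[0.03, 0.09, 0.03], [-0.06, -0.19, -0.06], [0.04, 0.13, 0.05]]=v@ [[-0.23, -0.33, 0.11], [0.0, 0.41, -0.04], [0.36, 0.39, 0.51]]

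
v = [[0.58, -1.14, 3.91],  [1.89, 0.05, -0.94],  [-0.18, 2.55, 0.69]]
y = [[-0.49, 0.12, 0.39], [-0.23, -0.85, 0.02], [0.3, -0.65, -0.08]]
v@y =[[1.15,-1.50,-0.11], [-1.22,0.80,0.81], [-0.29,-2.64,-0.07]]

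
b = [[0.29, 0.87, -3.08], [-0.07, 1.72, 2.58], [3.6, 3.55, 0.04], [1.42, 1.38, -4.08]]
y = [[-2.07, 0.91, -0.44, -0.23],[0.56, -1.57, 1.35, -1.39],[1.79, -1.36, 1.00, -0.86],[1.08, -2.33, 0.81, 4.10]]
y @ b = [[-2.57, -2.12, 9.64], [3.16, 0.66, -0.05], [2.99, 1.58, -5.47], [9.21, 5.47, -26.03]]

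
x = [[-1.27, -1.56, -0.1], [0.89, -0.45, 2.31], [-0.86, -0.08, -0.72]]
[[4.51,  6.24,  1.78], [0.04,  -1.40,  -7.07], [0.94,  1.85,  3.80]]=x @ [[-0.78, -1.34, -3.39], [-2.25, -2.87, 1.71], [-0.12, -0.65, -1.42]]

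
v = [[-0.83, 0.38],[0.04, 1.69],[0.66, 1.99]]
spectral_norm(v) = 2.67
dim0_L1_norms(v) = [1.53, 4.06]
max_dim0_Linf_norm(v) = 1.99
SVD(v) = [[-0.09,0.91],[-0.63,0.26],[-0.78,-0.31]] @ diag([2.673785149175357, 0.968283520488349]) @ [[-0.17, -0.98], [-0.98, 0.17]]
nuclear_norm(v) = 3.64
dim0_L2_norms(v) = [1.06, 2.64]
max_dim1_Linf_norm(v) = 1.99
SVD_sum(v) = [[0.04, 0.23],  [0.29, 1.65],  [0.36, 2.04]] + [[-0.87, 0.15], [-0.25, 0.04], [0.30, -0.05]]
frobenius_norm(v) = 2.84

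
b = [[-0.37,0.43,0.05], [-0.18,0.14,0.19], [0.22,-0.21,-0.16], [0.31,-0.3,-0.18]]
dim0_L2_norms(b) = [0.56, 0.58, 0.31]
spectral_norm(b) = 0.84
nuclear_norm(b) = 1.04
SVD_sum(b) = [[-0.37,0.38,0.17], [-0.18,0.19,0.08], [0.22,-0.23,-0.1], [0.31,-0.32,-0.14]] + [[-0.00, 0.05, -0.12], [0.00, -0.05, 0.11], [-0.0, 0.02, -0.06], [-0.00, 0.02, -0.04]] + [[0.00, 0.0, 0.0], [-0.0, -0.00, -0.00], [-0.00, -0.0, -0.0], [0.00, 0.0, 0.0]]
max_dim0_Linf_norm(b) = 0.43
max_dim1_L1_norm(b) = 0.85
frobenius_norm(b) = 0.87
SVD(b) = [[-0.66,0.69,0.02], [-0.32,-0.62,-0.24], [0.40,0.32,-0.84], [0.55,0.22,0.49]] @ diag([0.8444902456008263, 0.18923136604560725, 0.0052645217797337215]) @ [[0.66, -0.68, -0.30], [-0.02, 0.39, -0.92], [0.75, 0.62, 0.25]]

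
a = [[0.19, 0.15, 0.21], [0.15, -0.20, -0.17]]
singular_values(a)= [0.37, 0.24]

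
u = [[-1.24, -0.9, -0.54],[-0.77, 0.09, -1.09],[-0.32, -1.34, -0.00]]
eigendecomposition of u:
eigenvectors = [[-0.77, -0.71, 0.10], [-0.48, 0.33, -0.70], [-0.42, 0.63, 0.70]]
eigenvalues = [-2.1, -0.34, 1.29]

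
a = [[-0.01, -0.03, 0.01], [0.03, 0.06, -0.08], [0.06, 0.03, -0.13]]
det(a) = 0.00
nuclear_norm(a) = 0.23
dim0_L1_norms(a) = [0.1, 0.12, 0.22]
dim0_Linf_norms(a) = [0.06, 0.06, 0.13]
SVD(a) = [[-0.13, 0.56, 0.82],[0.57, -0.64, 0.52],[0.81, 0.53, -0.24]] @ diag([0.17780466112094212, 0.041620382314489605, 0.007297003471469787]) @ [[0.38, 0.35, -0.86], [0.17, -0.94, -0.31], [-0.91, -0.03, -0.41]]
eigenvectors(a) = [[-0.03, -0.86, 0.48], [-0.41, -0.17, -0.88], [-0.91, -0.48, 0.01]]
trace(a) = -0.08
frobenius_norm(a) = 0.18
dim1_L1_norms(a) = [0.05, 0.17, 0.22]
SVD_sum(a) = [[-0.01, -0.01, 0.02], [0.04, 0.04, -0.09], [0.05, 0.05, -0.12]] + [[0.00, -0.02, -0.01], [-0.00, 0.02, 0.01], [0.00, -0.02, -0.01]] + [[-0.01, -0.00, -0.00],[-0.0, -0.0, -0.0],[0.00, 0.00, 0.00]]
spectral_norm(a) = 0.18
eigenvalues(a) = [-0.11, -0.01, 0.04]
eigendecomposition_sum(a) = [[0.00,0.0,-0.0], [0.03,0.02,-0.06], [0.07,0.03,-0.13]] + [[-0.01, -0.01, 0.00], [-0.00, -0.0, 0.0], [-0.01, -0.0, 0.00]] + [[-0.00, -0.03, 0.01], [0.0, 0.05, -0.02], [-0.00, -0.0, 0.00]]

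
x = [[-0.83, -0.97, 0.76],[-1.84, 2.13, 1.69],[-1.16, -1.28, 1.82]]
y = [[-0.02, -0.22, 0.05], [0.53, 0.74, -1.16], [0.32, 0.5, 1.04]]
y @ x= [[0.36, -0.51, -0.3], [-0.46, 2.55, -0.46], [-2.39, -0.58, 2.98]]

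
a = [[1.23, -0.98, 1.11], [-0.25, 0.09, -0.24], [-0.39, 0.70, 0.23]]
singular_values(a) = [2.02, 0.67, 0.05]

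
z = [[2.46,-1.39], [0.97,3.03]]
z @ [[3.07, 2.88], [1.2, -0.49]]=[[5.88,  7.77], [6.61,  1.31]]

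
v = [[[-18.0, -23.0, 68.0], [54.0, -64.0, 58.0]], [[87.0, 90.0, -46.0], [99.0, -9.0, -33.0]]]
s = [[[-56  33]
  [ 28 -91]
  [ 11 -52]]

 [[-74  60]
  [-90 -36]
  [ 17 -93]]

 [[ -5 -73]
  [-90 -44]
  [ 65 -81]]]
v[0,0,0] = -18.0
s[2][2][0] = 65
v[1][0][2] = -46.0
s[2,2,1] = -81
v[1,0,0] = 87.0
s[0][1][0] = 28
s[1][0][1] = 60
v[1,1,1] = -9.0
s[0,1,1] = -91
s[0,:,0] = [-56, 28, 11]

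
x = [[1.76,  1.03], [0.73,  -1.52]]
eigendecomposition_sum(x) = [[1.86,0.55],  [0.39,0.11]] + [[-0.1, 0.48], [0.34, -1.63]]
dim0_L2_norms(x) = [1.91, 1.84]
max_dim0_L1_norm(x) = 2.55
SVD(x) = [[-0.98, 0.2], [0.20, 0.98]] @ diag([2.05327614698408, 1.6690886927381094]) @ [[-0.77, -0.64], [0.64, -0.77]]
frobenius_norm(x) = 2.65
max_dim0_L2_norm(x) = 1.91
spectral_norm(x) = 2.05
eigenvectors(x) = [[0.98, -0.28], [0.2, 0.96]]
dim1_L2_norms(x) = [2.04, 1.69]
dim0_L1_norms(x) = [2.49, 2.55]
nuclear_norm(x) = 3.72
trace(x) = 0.24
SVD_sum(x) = [[1.55, 1.29], [-0.32, -0.26]] + [[0.21,-0.26], [1.05,-1.26]]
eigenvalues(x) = [1.98, -1.74]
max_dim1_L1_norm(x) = 2.79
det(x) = -3.43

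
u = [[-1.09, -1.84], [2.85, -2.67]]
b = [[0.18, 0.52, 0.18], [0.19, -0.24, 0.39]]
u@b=[[-0.55, -0.13, -0.91], [0.01, 2.12, -0.53]]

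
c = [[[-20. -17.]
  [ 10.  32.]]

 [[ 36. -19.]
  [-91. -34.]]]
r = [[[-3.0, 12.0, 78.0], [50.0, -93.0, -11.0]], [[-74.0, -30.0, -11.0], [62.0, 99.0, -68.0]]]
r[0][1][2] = -11.0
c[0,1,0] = 10.0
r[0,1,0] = 50.0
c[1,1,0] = -91.0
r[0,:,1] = [12.0, -93.0]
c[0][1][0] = 10.0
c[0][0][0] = -20.0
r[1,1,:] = [62.0, 99.0, -68.0]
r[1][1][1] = 99.0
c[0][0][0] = -20.0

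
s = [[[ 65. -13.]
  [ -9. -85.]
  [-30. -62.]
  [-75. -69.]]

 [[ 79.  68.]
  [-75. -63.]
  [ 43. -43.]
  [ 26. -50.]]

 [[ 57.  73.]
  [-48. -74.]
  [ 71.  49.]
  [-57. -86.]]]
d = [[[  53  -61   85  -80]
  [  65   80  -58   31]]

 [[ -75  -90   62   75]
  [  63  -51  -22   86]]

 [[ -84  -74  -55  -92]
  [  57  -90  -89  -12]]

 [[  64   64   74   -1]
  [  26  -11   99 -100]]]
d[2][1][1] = -90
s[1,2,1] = -43.0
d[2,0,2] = -55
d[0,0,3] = -80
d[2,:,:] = [[-84, -74, -55, -92], [57, -90, -89, -12]]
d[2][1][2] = -89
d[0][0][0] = 53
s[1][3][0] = 26.0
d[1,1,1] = -51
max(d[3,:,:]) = 99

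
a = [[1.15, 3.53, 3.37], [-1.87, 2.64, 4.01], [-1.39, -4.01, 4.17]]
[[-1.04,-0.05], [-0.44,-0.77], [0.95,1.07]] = a @ [[-0.14, 0.34], [-0.22, -0.25], [-0.03, 0.13]]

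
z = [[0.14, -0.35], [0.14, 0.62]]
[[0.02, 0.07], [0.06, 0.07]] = z @ [[0.27, 0.51],[0.04, -0.01]]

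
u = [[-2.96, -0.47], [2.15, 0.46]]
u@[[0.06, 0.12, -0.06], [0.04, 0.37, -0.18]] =[[-0.2, -0.53, 0.26], [0.15, 0.43, -0.21]]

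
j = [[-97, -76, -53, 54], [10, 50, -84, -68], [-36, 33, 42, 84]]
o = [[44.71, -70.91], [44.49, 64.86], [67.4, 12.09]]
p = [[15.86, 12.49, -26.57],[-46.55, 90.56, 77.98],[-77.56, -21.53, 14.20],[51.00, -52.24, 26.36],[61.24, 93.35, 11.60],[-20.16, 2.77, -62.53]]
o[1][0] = 44.49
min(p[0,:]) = -26.57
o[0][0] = 44.71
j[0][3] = 54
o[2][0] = 67.4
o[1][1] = 64.86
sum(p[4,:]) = 166.19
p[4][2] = 11.6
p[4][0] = 61.24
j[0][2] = -53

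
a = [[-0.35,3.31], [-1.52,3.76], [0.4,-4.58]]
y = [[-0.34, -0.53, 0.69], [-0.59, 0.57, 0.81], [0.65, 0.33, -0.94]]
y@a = [[1.2, -6.28], [-0.34, -3.52], [-1.11, 7.70]]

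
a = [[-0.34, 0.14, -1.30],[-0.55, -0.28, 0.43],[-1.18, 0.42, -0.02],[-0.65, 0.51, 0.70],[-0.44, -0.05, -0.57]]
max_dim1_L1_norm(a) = 1.86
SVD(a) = [[0.79,0.22,0.13],  [-0.25,0.27,-0.82],  [0.02,0.77,0.05],  [-0.43,0.48,0.47],  [0.35,0.24,-0.3]] @ diag([1.6409754323001124, 1.62999531654557, 0.5514661355214513]) @ [[-0.02, -0.03, -1.0], [-0.95, 0.31, 0.01], [0.31, 0.95, -0.03]]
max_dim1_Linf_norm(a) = 1.3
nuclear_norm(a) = 3.82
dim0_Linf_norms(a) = [1.18, 0.51, 1.3]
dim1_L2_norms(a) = [1.35, 0.75, 1.25, 1.08, 0.72]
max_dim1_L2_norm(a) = 1.35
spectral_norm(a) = 1.64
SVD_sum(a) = [[-0.02, -0.04, -1.3], [0.01, 0.01, 0.41], [-0.0, -0.00, -0.03], [0.01, 0.02, 0.7], [-0.01, -0.02, -0.58]] + [[-0.34, 0.11, 0.00], [-0.42, 0.14, 0.0], [-1.19, 0.39, 0.01], [-0.74, 0.25, 0.01], [-0.38, 0.12, 0.00]] + [[0.02, 0.07, -0.0], [-0.14, -0.43, 0.01], [0.01, 0.03, -0.00], [0.08, 0.24, -0.01], [-0.05, -0.16, 0.01]]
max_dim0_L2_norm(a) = 1.64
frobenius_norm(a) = 2.38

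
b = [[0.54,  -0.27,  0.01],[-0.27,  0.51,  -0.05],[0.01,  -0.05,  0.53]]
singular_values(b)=[0.8, 0.53, 0.25]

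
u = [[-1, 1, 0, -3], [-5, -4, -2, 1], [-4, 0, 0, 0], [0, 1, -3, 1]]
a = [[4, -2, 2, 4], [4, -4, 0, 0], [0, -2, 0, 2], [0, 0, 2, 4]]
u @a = [[0, -2, -8, -16], [-36, 30, -8, -20], [-16, 8, -8, -16], [4, 2, 2, -2]]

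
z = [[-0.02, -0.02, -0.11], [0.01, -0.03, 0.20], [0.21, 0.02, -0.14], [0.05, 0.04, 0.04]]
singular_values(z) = [0.3, 0.18, 0.05]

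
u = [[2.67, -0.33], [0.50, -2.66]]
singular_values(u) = [3.08, 2.25]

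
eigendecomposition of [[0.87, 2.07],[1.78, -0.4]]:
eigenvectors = [[0.83, -0.61],[0.56, 0.79]]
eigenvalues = [2.26, -1.79]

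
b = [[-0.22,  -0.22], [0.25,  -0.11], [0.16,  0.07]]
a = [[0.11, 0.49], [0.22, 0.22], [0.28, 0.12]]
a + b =[[-0.11,0.27], [0.47,0.11], [0.44,0.19]]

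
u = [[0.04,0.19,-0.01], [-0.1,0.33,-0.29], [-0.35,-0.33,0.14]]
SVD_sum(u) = [[0.06, 0.14, -0.08], [0.13, 0.3, -0.17], [-0.16, -0.37, 0.21]] + [[0.0, -0.0, 0.0], [-0.23, 0.04, -0.11], [-0.19, 0.03, -0.09]] + [[-0.02, 0.05, 0.07],[0.0, -0.01, -0.01],[-0.01, 0.01, 0.02]]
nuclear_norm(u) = 1.03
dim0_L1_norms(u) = [0.49, 0.85, 0.44]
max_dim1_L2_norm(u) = 0.5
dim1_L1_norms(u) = [0.24, 0.72, 0.82]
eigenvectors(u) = [[0.09+0.46j, 0.09-0.46j, (-0.25+0j)],[-0.49-0.11j, (-0.49+0.11j), -0.68+0.00j],[(-0.73+0j), -0.73-0.00j, (0.69+0j)]]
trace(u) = 0.51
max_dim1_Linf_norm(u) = 0.35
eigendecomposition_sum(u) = [[(0.01+0.09j), 0.03-0.01j, 0.03+0.02j], [-0.09-0.03j, (-0+0.04j), (-0.04+0.03j)], [-0.14-0.02j, (0.01+0.05j), -0.04+0.05j]] + [[(0.01-0.09j), 0.03+0.01j, 0.03-0.02j], [-0.09+0.03j, -0.00-0.04j, -0.04-0.03j], [-0.14+0.02j, (0.01-0.05j), -0.04-0.05j]] + [[0.03+0.00j, (0.12-0j), (-0.08+0j)], [0.08+0.00j, (0.34-0j), (-0.22+0j)], [-0.08-0.00j, -0.34+0.00j, (0.22-0j)]]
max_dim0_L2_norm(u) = 0.5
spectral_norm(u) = 0.61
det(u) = 0.02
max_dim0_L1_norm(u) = 0.85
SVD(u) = [[-0.28, 0.01, 0.96], [-0.6, -0.78, -0.17], [0.75, -0.63, 0.23]] @ diag([0.6111135027489969, 0.3317066714072925, 0.09116452655362196]) @ [[-0.35, -0.82, 0.46],[0.9, -0.15, 0.42],[-0.27, 0.56, 0.78]]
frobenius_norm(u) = 0.70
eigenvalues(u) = [(-0.04+0.17j), (-0.04-0.17j), (0.59+0j)]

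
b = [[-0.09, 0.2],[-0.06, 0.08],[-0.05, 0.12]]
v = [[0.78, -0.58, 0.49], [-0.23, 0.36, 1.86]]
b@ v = [[-0.12, 0.12, 0.33], [-0.07, 0.06, 0.12], [-0.07, 0.07, 0.20]]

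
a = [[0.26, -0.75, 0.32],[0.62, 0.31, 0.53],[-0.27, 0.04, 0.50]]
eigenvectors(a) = [[0.73+0.00j, 0.73-0.00j, (-0.37+0j)], [0.07-0.64j, (0.07+0.64j), 0.52+0.00j], [0.06+0.23j, (0.06-0.23j), 0.77+0.00j]]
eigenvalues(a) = [(0.21+0.76j), (0.21-0.76j), (0.66+0j)]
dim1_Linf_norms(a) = [0.75, 0.62, 0.5]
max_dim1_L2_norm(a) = 0.87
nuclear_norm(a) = 2.28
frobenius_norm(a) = 1.35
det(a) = 0.41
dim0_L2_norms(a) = [0.72, 0.81, 0.8]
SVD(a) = [[-0.62,0.78,-0.09], [-0.76,-0.62,-0.21], [-0.22,-0.07,0.97]] @ diag([0.9347260968710481, 0.805831929627714, 0.5434353917630783]) @ [[-0.61, 0.24, -0.76], [-0.2, -0.97, -0.14], [-0.77, 0.07, 0.64]]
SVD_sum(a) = [[0.35, -0.14, 0.44], [0.43, -0.17, 0.53], [0.12, -0.05, 0.15]] + [[-0.13, -0.61, -0.09], [0.1, 0.48, 0.07], [0.01, 0.05, 0.01]] + [[0.04,-0.00,-0.03],[0.09,-0.01,-0.07],[-0.41,0.04,0.34]]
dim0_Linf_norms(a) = [0.62, 0.75, 0.53]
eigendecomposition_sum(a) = [[0.12+0.36j, -0.33+0.14j, (0.28+0.07j)], [(0.33-0.07j), (0.09+0.31j), 0.09-0.24j], [(-0.11+0.06j), (-0.07-0.09j), -0.00+0.10j]] + [[0.12-0.36j, -0.33-0.14j, (0.28-0.07j)], [0.33+0.07j, 0.09-0.31j, (0.09+0.24j)], [(-0.11-0.06j), -0.07+0.09j, -0.00-0.10j]] + [[(0.03-0j), -0.09+0.00j, -0.24+0.00j], [-0.04+0.00j, 0.12-0.00j, 0.34-0.00j], [(-0.06+0j), (0.18-0j), 0.50-0.00j]]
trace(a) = 1.07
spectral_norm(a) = 0.93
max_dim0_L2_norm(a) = 0.81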